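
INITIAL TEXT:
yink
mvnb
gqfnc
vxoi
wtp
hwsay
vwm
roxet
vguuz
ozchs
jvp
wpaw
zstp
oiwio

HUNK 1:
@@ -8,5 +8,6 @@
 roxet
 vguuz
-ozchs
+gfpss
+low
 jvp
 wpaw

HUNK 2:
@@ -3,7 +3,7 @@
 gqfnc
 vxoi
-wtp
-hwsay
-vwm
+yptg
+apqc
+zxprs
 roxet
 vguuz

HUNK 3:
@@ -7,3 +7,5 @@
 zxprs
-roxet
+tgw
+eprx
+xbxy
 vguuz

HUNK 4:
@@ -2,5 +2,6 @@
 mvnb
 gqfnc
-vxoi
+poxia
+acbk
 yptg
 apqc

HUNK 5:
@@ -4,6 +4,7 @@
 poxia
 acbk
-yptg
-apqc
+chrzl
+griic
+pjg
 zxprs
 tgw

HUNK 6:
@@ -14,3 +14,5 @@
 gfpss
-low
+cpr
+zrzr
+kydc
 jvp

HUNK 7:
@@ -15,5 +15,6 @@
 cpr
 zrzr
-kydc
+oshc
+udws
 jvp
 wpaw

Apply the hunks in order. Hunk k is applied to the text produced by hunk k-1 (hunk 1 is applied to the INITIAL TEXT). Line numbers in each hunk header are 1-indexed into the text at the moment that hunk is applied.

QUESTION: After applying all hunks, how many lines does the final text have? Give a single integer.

Hunk 1: at line 8 remove [ozchs] add [gfpss,low] -> 15 lines: yink mvnb gqfnc vxoi wtp hwsay vwm roxet vguuz gfpss low jvp wpaw zstp oiwio
Hunk 2: at line 3 remove [wtp,hwsay,vwm] add [yptg,apqc,zxprs] -> 15 lines: yink mvnb gqfnc vxoi yptg apqc zxprs roxet vguuz gfpss low jvp wpaw zstp oiwio
Hunk 3: at line 7 remove [roxet] add [tgw,eprx,xbxy] -> 17 lines: yink mvnb gqfnc vxoi yptg apqc zxprs tgw eprx xbxy vguuz gfpss low jvp wpaw zstp oiwio
Hunk 4: at line 2 remove [vxoi] add [poxia,acbk] -> 18 lines: yink mvnb gqfnc poxia acbk yptg apqc zxprs tgw eprx xbxy vguuz gfpss low jvp wpaw zstp oiwio
Hunk 5: at line 4 remove [yptg,apqc] add [chrzl,griic,pjg] -> 19 lines: yink mvnb gqfnc poxia acbk chrzl griic pjg zxprs tgw eprx xbxy vguuz gfpss low jvp wpaw zstp oiwio
Hunk 6: at line 14 remove [low] add [cpr,zrzr,kydc] -> 21 lines: yink mvnb gqfnc poxia acbk chrzl griic pjg zxprs tgw eprx xbxy vguuz gfpss cpr zrzr kydc jvp wpaw zstp oiwio
Hunk 7: at line 15 remove [kydc] add [oshc,udws] -> 22 lines: yink mvnb gqfnc poxia acbk chrzl griic pjg zxprs tgw eprx xbxy vguuz gfpss cpr zrzr oshc udws jvp wpaw zstp oiwio
Final line count: 22

Answer: 22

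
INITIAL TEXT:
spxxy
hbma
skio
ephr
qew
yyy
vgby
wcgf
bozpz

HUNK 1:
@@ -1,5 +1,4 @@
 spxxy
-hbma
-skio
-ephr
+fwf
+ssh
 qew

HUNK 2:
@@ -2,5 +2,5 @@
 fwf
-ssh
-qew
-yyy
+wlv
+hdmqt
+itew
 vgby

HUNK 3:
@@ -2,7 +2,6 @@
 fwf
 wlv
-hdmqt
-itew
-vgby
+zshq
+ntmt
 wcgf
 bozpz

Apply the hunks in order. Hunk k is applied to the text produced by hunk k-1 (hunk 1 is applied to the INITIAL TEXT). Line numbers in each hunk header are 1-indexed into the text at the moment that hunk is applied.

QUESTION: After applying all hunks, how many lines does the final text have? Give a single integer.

Answer: 7

Derivation:
Hunk 1: at line 1 remove [hbma,skio,ephr] add [fwf,ssh] -> 8 lines: spxxy fwf ssh qew yyy vgby wcgf bozpz
Hunk 2: at line 2 remove [ssh,qew,yyy] add [wlv,hdmqt,itew] -> 8 lines: spxxy fwf wlv hdmqt itew vgby wcgf bozpz
Hunk 3: at line 2 remove [hdmqt,itew,vgby] add [zshq,ntmt] -> 7 lines: spxxy fwf wlv zshq ntmt wcgf bozpz
Final line count: 7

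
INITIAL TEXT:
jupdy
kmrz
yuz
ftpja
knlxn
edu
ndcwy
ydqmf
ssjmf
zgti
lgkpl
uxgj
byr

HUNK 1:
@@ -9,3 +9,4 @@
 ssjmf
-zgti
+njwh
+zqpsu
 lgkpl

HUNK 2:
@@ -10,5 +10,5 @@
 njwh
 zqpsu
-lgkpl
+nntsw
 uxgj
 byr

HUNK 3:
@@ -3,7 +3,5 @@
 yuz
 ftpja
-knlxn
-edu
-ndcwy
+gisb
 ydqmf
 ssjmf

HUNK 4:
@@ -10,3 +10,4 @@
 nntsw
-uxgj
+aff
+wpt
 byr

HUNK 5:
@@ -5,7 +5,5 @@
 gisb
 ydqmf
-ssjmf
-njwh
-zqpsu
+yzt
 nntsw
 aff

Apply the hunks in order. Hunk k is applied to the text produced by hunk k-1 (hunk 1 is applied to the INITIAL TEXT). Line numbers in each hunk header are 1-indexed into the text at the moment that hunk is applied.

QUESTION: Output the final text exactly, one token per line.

Hunk 1: at line 9 remove [zgti] add [njwh,zqpsu] -> 14 lines: jupdy kmrz yuz ftpja knlxn edu ndcwy ydqmf ssjmf njwh zqpsu lgkpl uxgj byr
Hunk 2: at line 10 remove [lgkpl] add [nntsw] -> 14 lines: jupdy kmrz yuz ftpja knlxn edu ndcwy ydqmf ssjmf njwh zqpsu nntsw uxgj byr
Hunk 3: at line 3 remove [knlxn,edu,ndcwy] add [gisb] -> 12 lines: jupdy kmrz yuz ftpja gisb ydqmf ssjmf njwh zqpsu nntsw uxgj byr
Hunk 4: at line 10 remove [uxgj] add [aff,wpt] -> 13 lines: jupdy kmrz yuz ftpja gisb ydqmf ssjmf njwh zqpsu nntsw aff wpt byr
Hunk 5: at line 5 remove [ssjmf,njwh,zqpsu] add [yzt] -> 11 lines: jupdy kmrz yuz ftpja gisb ydqmf yzt nntsw aff wpt byr

Answer: jupdy
kmrz
yuz
ftpja
gisb
ydqmf
yzt
nntsw
aff
wpt
byr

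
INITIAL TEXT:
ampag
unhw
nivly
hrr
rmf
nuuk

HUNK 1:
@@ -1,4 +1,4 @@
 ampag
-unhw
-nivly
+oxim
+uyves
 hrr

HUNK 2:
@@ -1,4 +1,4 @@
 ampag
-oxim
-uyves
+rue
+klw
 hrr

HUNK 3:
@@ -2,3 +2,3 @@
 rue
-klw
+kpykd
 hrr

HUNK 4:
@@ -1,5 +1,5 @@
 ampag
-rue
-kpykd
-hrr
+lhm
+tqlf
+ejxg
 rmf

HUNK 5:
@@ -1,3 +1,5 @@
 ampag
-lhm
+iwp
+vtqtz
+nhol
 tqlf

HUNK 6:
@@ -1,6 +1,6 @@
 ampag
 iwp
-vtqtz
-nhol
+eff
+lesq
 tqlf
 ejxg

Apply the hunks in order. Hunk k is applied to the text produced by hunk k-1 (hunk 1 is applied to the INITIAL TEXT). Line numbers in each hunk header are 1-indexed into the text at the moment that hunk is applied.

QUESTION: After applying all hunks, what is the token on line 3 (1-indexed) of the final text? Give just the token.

Answer: eff

Derivation:
Hunk 1: at line 1 remove [unhw,nivly] add [oxim,uyves] -> 6 lines: ampag oxim uyves hrr rmf nuuk
Hunk 2: at line 1 remove [oxim,uyves] add [rue,klw] -> 6 lines: ampag rue klw hrr rmf nuuk
Hunk 3: at line 2 remove [klw] add [kpykd] -> 6 lines: ampag rue kpykd hrr rmf nuuk
Hunk 4: at line 1 remove [rue,kpykd,hrr] add [lhm,tqlf,ejxg] -> 6 lines: ampag lhm tqlf ejxg rmf nuuk
Hunk 5: at line 1 remove [lhm] add [iwp,vtqtz,nhol] -> 8 lines: ampag iwp vtqtz nhol tqlf ejxg rmf nuuk
Hunk 6: at line 1 remove [vtqtz,nhol] add [eff,lesq] -> 8 lines: ampag iwp eff lesq tqlf ejxg rmf nuuk
Final line 3: eff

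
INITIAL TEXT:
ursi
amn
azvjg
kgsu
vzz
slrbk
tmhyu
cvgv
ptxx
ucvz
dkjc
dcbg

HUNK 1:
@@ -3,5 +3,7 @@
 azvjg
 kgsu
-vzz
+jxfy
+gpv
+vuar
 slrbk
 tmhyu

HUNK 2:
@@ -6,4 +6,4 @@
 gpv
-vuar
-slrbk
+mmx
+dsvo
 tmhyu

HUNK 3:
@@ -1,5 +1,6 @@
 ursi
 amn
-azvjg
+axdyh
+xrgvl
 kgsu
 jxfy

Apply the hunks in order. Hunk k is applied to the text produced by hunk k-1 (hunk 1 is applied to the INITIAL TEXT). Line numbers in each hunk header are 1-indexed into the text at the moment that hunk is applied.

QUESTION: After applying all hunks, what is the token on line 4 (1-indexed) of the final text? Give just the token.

Answer: xrgvl

Derivation:
Hunk 1: at line 3 remove [vzz] add [jxfy,gpv,vuar] -> 14 lines: ursi amn azvjg kgsu jxfy gpv vuar slrbk tmhyu cvgv ptxx ucvz dkjc dcbg
Hunk 2: at line 6 remove [vuar,slrbk] add [mmx,dsvo] -> 14 lines: ursi amn azvjg kgsu jxfy gpv mmx dsvo tmhyu cvgv ptxx ucvz dkjc dcbg
Hunk 3: at line 1 remove [azvjg] add [axdyh,xrgvl] -> 15 lines: ursi amn axdyh xrgvl kgsu jxfy gpv mmx dsvo tmhyu cvgv ptxx ucvz dkjc dcbg
Final line 4: xrgvl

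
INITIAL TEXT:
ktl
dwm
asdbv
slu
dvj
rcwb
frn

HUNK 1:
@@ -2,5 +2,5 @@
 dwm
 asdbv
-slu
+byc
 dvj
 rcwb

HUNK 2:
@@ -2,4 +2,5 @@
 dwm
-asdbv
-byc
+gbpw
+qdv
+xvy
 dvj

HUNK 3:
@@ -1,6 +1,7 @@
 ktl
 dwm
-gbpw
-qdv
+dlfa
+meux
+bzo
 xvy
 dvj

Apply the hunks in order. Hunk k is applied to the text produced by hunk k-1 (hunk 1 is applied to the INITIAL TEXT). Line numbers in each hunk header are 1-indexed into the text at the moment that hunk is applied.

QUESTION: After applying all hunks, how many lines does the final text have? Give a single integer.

Hunk 1: at line 2 remove [slu] add [byc] -> 7 lines: ktl dwm asdbv byc dvj rcwb frn
Hunk 2: at line 2 remove [asdbv,byc] add [gbpw,qdv,xvy] -> 8 lines: ktl dwm gbpw qdv xvy dvj rcwb frn
Hunk 3: at line 1 remove [gbpw,qdv] add [dlfa,meux,bzo] -> 9 lines: ktl dwm dlfa meux bzo xvy dvj rcwb frn
Final line count: 9

Answer: 9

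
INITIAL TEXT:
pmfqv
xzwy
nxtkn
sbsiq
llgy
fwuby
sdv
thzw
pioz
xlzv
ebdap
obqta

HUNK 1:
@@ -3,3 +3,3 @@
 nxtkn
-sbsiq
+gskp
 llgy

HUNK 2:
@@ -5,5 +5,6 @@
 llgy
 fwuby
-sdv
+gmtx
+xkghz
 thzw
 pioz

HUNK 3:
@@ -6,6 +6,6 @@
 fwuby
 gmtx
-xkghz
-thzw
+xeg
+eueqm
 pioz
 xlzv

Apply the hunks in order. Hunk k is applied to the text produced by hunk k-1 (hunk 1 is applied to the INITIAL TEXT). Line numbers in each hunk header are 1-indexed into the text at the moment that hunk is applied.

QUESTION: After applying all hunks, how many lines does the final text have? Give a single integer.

Answer: 13

Derivation:
Hunk 1: at line 3 remove [sbsiq] add [gskp] -> 12 lines: pmfqv xzwy nxtkn gskp llgy fwuby sdv thzw pioz xlzv ebdap obqta
Hunk 2: at line 5 remove [sdv] add [gmtx,xkghz] -> 13 lines: pmfqv xzwy nxtkn gskp llgy fwuby gmtx xkghz thzw pioz xlzv ebdap obqta
Hunk 3: at line 6 remove [xkghz,thzw] add [xeg,eueqm] -> 13 lines: pmfqv xzwy nxtkn gskp llgy fwuby gmtx xeg eueqm pioz xlzv ebdap obqta
Final line count: 13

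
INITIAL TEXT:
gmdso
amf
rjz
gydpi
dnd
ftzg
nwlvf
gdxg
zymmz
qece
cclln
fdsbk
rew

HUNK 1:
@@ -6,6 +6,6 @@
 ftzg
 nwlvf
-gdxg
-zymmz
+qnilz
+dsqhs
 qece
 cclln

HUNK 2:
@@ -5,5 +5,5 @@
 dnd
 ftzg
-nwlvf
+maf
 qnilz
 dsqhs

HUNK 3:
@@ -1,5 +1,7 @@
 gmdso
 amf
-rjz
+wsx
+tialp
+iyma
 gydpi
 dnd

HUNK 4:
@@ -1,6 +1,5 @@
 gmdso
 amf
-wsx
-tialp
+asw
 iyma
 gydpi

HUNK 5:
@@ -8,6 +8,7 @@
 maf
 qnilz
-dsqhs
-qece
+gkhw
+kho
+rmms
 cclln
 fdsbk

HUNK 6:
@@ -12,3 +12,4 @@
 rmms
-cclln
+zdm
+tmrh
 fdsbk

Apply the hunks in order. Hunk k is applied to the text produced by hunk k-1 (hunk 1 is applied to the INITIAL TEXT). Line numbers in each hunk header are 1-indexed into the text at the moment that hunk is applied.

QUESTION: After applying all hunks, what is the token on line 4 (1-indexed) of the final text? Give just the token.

Hunk 1: at line 6 remove [gdxg,zymmz] add [qnilz,dsqhs] -> 13 lines: gmdso amf rjz gydpi dnd ftzg nwlvf qnilz dsqhs qece cclln fdsbk rew
Hunk 2: at line 5 remove [nwlvf] add [maf] -> 13 lines: gmdso amf rjz gydpi dnd ftzg maf qnilz dsqhs qece cclln fdsbk rew
Hunk 3: at line 1 remove [rjz] add [wsx,tialp,iyma] -> 15 lines: gmdso amf wsx tialp iyma gydpi dnd ftzg maf qnilz dsqhs qece cclln fdsbk rew
Hunk 4: at line 1 remove [wsx,tialp] add [asw] -> 14 lines: gmdso amf asw iyma gydpi dnd ftzg maf qnilz dsqhs qece cclln fdsbk rew
Hunk 5: at line 8 remove [dsqhs,qece] add [gkhw,kho,rmms] -> 15 lines: gmdso amf asw iyma gydpi dnd ftzg maf qnilz gkhw kho rmms cclln fdsbk rew
Hunk 6: at line 12 remove [cclln] add [zdm,tmrh] -> 16 lines: gmdso amf asw iyma gydpi dnd ftzg maf qnilz gkhw kho rmms zdm tmrh fdsbk rew
Final line 4: iyma

Answer: iyma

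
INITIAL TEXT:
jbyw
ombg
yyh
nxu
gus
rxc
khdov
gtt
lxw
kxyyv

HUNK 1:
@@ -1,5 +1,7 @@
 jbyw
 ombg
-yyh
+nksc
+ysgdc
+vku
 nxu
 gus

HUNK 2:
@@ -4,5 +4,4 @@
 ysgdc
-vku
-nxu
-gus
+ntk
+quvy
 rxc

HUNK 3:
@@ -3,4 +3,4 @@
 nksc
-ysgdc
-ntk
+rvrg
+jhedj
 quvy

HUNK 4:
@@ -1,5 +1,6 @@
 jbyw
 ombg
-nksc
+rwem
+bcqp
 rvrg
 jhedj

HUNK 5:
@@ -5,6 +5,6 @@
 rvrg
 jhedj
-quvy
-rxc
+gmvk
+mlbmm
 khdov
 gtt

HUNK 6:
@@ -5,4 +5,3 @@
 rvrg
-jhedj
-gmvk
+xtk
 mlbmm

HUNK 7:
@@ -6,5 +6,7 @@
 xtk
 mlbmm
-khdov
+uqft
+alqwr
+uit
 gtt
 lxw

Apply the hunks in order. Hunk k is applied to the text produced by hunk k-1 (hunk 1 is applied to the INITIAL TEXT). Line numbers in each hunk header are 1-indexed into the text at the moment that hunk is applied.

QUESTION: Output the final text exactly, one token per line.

Answer: jbyw
ombg
rwem
bcqp
rvrg
xtk
mlbmm
uqft
alqwr
uit
gtt
lxw
kxyyv

Derivation:
Hunk 1: at line 1 remove [yyh] add [nksc,ysgdc,vku] -> 12 lines: jbyw ombg nksc ysgdc vku nxu gus rxc khdov gtt lxw kxyyv
Hunk 2: at line 4 remove [vku,nxu,gus] add [ntk,quvy] -> 11 lines: jbyw ombg nksc ysgdc ntk quvy rxc khdov gtt lxw kxyyv
Hunk 3: at line 3 remove [ysgdc,ntk] add [rvrg,jhedj] -> 11 lines: jbyw ombg nksc rvrg jhedj quvy rxc khdov gtt lxw kxyyv
Hunk 4: at line 1 remove [nksc] add [rwem,bcqp] -> 12 lines: jbyw ombg rwem bcqp rvrg jhedj quvy rxc khdov gtt lxw kxyyv
Hunk 5: at line 5 remove [quvy,rxc] add [gmvk,mlbmm] -> 12 lines: jbyw ombg rwem bcqp rvrg jhedj gmvk mlbmm khdov gtt lxw kxyyv
Hunk 6: at line 5 remove [jhedj,gmvk] add [xtk] -> 11 lines: jbyw ombg rwem bcqp rvrg xtk mlbmm khdov gtt lxw kxyyv
Hunk 7: at line 6 remove [khdov] add [uqft,alqwr,uit] -> 13 lines: jbyw ombg rwem bcqp rvrg xtk mlbmm uqft alqwr uit gtt lxw kxyyv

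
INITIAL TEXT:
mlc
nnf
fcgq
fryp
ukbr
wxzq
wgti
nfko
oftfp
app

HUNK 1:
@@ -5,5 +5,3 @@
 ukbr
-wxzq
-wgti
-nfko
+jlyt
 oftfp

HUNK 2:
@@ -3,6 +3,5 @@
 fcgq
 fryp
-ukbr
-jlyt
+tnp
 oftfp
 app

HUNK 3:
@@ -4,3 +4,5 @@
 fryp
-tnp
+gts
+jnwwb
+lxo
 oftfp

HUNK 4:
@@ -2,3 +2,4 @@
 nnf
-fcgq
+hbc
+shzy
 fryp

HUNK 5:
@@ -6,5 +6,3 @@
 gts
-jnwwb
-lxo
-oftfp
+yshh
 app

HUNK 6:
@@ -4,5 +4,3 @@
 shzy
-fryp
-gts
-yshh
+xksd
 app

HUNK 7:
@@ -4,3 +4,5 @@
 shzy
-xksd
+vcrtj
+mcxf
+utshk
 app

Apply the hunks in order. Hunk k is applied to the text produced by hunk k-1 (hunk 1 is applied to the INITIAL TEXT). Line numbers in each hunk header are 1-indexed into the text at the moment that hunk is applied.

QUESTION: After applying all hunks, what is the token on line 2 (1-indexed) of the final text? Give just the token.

Answer: nnf

Derivation:
Hunk 1: at line 5 remove [wxzq,wgti,nfko] add [jlyt] -> 8 lines: mlc nnf fcgq fryp ukbr jlyt oftfp app
Hunk 2: at line 3 remove [ukbr,jlyt] add [tnp] -> 7 lines: mlc nnf fcgq fryp tnp oftfp app
Hunk 3: at line 4 remove [tnp] add [gts,jnwwb,lxo] -> 9 lines: mlc nnf fcgq fryp gts jnwwb lxo oftfp app
Hunk 4: at line 2 remove [fcgq] add [hbc,shzy] -> 10 lines: mlc nnf hbc shzy fryp gts jnwwb lxo oftfp app
Hunk 5: at line 6 remove [jnwwb,lxo,oftfp] add [yshh] -> 8 lines: mlc nnf hbc shzy fryp gts yshh app
Hunk 6: at line 4 remove [fryp,gts,yshh] add [xksd] -> 6 lines: mlc nnf hbc shzy xksd app
Hunk 7: at line 4 remove [xksd] add [vcrtj,mcxf,utshk] -> 8 lines: mlc nnf hbc shzy vcrtj mcxf utshk app
Final line 2: nnf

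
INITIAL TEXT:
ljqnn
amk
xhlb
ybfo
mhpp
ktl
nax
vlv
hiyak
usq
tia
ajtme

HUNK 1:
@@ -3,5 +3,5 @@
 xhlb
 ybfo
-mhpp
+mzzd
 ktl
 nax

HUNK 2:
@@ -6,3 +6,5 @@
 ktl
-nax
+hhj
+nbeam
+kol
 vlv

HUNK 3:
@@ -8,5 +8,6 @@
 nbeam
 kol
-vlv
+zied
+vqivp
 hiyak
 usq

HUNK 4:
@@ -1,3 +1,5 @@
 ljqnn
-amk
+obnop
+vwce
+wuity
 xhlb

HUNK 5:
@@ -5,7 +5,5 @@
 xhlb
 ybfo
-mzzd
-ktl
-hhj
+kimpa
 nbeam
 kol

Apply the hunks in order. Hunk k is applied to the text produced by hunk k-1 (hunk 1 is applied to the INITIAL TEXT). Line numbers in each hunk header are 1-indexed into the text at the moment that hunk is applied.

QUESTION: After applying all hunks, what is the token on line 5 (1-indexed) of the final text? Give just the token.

Hunk 1: at line 3 remove [mhpp] add [mzzd] -> 12 lines: ljqnn amk xhlb ybfo mzzd ktl nax vlv hiyak usq tia ajtme
Hunk 2: at line 6 remove [nax] add [hhj,nbeam,kol] -> 14 lines: ljqnn amk xhlb ybfo mzzd ktl hhj nbeam kol vlv hiyak usq tia ajtme
Hunk 3: at line 8 remove [vlv] add [zied,vqivp] -> 15 lines: ljqnn amk xhlb ybfo mzzd ktl hhj nbeam kol zied vqivp hiyak usq tia ajtme
Hunk 4: at line 1 remove [amk] add [obnop,vwce,wuity] -> 17 lines: ljqnn obnop vwce wuity xhlb ybfo mzzd ktl hhj nbeam kol zied vqivp hiyak usq tia ajtme
Hunk 5: at line 5 remove [mzzd,ktl,hhj] add [kimpa] -> 15 lines: ljqnn obnop vwce wuity xhlb ybfo kimpa nbeam kol zied vqivp hiyak usq tia ajtme
Final line 5: xhlb

Answer: xhlb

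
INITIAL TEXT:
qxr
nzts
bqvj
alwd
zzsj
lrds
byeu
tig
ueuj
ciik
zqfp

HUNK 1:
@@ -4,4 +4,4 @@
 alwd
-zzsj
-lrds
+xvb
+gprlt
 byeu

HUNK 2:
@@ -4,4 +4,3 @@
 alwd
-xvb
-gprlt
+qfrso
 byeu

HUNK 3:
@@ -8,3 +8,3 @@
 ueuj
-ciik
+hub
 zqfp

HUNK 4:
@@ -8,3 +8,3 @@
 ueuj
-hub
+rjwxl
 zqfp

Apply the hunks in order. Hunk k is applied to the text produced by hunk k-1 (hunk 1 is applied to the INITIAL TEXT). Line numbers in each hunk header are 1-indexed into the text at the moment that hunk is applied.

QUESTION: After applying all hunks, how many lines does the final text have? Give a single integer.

Hunk 1: at line 4 remove [zzsj,lrds] add [xvb,gprlt] -> 11 lines: qxr nzts bqvj alwd xvb gprlt byeu tig ueuj ciik zqfp
Hunk 2: at line 4 remove [xvb,gprlt] add [qfrso] -> 10 lines: qxr nzts bqvj alwd qfrso byeu tig ueuj ciik zqfp
Hunk 3: at line 8 remove [ciik] add [hub] -> 10 lines: qxr nzts bqvj alwd qfrso byeu tig ueuj hub zqfp
Hunk 4: at line 8 remove [hub] add [rjwxl] -> 10 lines: qxr nzts bqvj alwd qfrso byeu tig ueuj rjwxl zqfp
Final line count: 10

Answer: 10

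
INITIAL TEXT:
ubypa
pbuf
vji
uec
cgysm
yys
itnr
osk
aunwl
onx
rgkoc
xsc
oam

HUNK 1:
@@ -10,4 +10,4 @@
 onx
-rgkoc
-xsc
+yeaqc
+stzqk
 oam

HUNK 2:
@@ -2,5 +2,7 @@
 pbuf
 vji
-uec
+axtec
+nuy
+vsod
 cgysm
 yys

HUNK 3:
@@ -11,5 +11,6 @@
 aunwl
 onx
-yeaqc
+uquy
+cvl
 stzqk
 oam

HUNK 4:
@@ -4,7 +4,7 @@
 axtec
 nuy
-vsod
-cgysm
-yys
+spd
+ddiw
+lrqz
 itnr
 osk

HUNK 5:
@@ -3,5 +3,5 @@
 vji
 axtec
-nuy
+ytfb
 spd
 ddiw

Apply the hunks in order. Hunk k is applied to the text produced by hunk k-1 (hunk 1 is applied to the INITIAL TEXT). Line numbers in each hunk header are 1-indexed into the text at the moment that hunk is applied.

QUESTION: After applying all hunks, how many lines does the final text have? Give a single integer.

Hunk 1: at line 10 remove [rgkoc,xsc] add [yeaqc,stzqk] -> 13 lines: ubypa pbuf vji uec cgysm yys itnr osk aunwl onx yeaqc stzqk oam
Hunk 2: at line 2 remove [uec] add [axtec,nuy,vsod] -> 15 lines: ubypa pbuf vji axtec nuy vsod cgysm yys itnr osk aunwl onx yeaqc stzqk oam
Hunk 3: at line 11 remove [yeaqc] add [uquy,cvl] -> 16 lines: ubypa pbuf vji axtec nuy vsod cgysm yys itnr osk aunwl onx uquy cvl stzqk oam
Hunk 4: at line 4 remove [vsod,cgysm,yys] add [spd,ddiw,lrqz] -> 16 lines: ubypa pbuf vji axtec nuy spd ddiw lrqz itnr osk aunwl onx uquy cvl stzqk oam
Hunk 5: at line 3 remove [nuy] add [ytfb] -> 16 lines: ubypa pbuf vji axtec ytfb spd ddiw lrqz itnr osk aunwl onx uquy cvl stzqk oam
Final line count: 16

Answer: 16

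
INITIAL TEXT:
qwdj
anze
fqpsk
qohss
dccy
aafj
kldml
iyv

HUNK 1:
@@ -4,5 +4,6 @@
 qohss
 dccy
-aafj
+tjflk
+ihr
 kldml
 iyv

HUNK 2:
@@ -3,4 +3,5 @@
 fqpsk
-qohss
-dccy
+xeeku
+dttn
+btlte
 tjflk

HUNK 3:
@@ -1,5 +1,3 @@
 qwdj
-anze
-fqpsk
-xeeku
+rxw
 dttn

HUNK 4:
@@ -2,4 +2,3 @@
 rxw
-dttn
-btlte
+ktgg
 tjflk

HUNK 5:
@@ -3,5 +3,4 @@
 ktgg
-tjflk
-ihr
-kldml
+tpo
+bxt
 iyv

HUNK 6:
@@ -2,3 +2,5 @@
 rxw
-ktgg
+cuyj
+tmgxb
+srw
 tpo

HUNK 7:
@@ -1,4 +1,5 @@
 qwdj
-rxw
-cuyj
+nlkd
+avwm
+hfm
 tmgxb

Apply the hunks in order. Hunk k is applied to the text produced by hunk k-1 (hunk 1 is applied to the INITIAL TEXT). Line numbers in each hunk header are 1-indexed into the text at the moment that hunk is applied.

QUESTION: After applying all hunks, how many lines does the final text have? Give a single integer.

Hunk 1: at line 4 remove [aafj] add [tjflk,ihr] -> 9 lines: qwdj anze fqpsk qohss dccy tjflk ihr kldml iyv
Hunk 2: at line 3 remove [qohss,dccy] add [xeeku,dttn,btlte] -> 10 lines: qwdj anze fqpsk xeeku dttn btlte tjflk ihr kldml iyv
Hunk 3: at line 1 remove [anze,fqpsk,xeeku] add [rxw] -> 8 lines: qwdj rxw dttn btlte tjflk ihr kldml iyv
Hunk 4: at line 2 remove [dttn,btlte] add [ktgg] -> 7 lines: qwdj rxw ktgg tjflk ihr kldml iyv
Hunk 5: at line 3 remove [tjflk,ihr,kldml] add [tpo,bxt] -> 6 lines: qwdj rxw ktgg tpo bxt iyv
Hunk 6: at line 2 remove [ktgg] add [cuyj,tmgxb,srw] -> 8 lines: qwdj rxw cuyj tmgxb srw tpo bxt iyv
Hunk 7: at line 1 remove [rxw,cuyj] add [nlkd,avwm,hfm] -> 9 lines: qwdj nlkd avwm hfm tmgxb srw tpo bxt iyv
Final line count: 9

Answer: 9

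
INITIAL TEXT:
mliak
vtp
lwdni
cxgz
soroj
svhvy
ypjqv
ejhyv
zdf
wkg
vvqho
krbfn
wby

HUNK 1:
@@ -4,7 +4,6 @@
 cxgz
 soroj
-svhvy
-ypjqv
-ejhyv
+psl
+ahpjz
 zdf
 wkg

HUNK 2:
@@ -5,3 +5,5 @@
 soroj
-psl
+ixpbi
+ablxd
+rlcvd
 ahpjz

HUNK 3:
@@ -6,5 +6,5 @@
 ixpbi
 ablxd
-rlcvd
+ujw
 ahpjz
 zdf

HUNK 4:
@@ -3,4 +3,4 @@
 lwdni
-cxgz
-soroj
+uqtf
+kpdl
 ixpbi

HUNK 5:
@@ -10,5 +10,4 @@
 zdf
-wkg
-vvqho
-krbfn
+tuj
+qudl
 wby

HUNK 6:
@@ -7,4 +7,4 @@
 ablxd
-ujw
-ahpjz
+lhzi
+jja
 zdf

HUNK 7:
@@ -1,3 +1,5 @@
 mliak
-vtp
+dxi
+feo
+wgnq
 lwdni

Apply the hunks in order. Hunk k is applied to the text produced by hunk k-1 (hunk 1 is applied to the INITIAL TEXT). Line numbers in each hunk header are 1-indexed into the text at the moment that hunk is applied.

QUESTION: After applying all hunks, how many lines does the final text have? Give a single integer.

Answer: 15

Derivation:
Hunk 1: at line 4 remove [svhvy,ypjqv,ejhyv] add [psl,ahpjz] -> 12 lines: mliak vtp lwdni cxgz soroj psl ahpjz zdf wkg vvqho krbfn wby
Hunk 2: at line 5 remove [psl] add [ixpbi,ablxd,rlcvd] -> 14 lines: mliak vtp lwdni cxgz soroj ixpbi ablxd rlcvd ahpjz zdf wkg vvqho krbfn wby
Hunk 3: at line 6 remove [rlcvd] add [ujw] -> 14 lines: mliak vtp lwdni cxgz soroj ixpbi ablxd ujw ahpjz zdf wkg vvqho krbfn wby
Hunk 4: at line 3 remove [cxgz,soroj] add [uqtf,kpdl] -> 14 lines: mliak vtp lwdni uqtf kpdl ixpbi ablxd ujw ahpjz zdf wkg vvqho krbfn wby
Hunk 5: at line 10 remove [wkg,vvqho,krbfn] add [tuj,qudl] -> 13 lines: mliak vtp lwdni uqtf kpdl ixpbi ablxd ujw ahpjz zdf tuj qudl wby
Hunk 6: at line 7 remove [ujw,ahpjz] add [lhzi,jja] -> 13 lines: mliak vtp lwdni uqtf kpdl ixpbi ablxd lhzi jja zdf tuj qudl wby
Hunk 7: at line 1 remove [vtp] add [dxi,feo,wgnq] -> 15 lines: mliak dxi feo wgnq lwdni uqtf kpdl ixpbi ablxd lhzi jja zdf tuj qudl wby
Final line count: 15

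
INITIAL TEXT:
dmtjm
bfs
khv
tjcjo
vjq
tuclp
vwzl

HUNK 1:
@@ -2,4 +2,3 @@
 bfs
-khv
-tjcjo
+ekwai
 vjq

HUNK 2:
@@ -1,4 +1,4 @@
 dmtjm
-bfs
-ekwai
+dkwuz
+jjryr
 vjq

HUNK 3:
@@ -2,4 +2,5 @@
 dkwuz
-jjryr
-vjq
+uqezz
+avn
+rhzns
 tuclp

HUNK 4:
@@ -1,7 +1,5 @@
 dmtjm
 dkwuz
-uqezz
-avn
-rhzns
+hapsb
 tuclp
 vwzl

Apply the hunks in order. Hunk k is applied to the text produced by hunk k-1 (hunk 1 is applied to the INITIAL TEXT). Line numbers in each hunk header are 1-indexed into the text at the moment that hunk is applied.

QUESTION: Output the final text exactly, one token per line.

Hunk 1: at line 2 remove [khv,tjcjo] add [ekwai] -> 6 lines: dmtjm bfs ekwai vjq tuclp vwzl
Hunk 2: at line 1 remove [bfs,ekwai] add [dkwuz,jjryr] -> 6 lines: dmtjm dkwuz jjryr vjq tuclp vwzl
Hunk 3: at line 2 remove [jjryr,vjq] add [uqezz,avn,rhzns] -> 7 lines: dmtjm dkwuz uqezz avn rhzns tuclp vwzl
Hunk 4: at line 1 remove [uqezz,avn,rhzns] add [hapsb] -> 5 lines: dmtjm dkwuz hapsb tuclp vwzl

Answer: dmtjm
dkwuz
hapsb
tuclp
vwzl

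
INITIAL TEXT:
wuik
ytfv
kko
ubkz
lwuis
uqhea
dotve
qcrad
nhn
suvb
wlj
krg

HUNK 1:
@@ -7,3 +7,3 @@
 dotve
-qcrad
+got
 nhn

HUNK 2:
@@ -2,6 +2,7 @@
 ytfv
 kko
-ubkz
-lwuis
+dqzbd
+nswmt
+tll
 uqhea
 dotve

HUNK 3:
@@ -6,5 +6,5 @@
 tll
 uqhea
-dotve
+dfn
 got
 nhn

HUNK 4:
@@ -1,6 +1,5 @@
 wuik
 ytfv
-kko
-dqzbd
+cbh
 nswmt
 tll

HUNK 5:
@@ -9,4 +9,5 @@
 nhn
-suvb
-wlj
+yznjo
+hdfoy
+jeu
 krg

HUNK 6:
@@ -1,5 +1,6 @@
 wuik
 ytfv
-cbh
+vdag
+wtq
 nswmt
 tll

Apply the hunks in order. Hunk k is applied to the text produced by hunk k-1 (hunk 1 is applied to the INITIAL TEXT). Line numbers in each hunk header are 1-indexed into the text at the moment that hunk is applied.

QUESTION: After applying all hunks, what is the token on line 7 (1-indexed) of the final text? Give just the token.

Answer: uqhea

Derivation:
Hunk 1: at line 7 remove [qcrad] add [got] -> 12 lines: wuik ytfv kko ubkz lwuis uqhea dotve got nhn suvb wlj krg
Hunk 2: at line 2 remove [ubkz,lwuis] add [dqzbd,nswmt,tll] -> 13 lines: wuik ytfv kko dqzbd nswmt tll uqhea dotve got nhn suvb wlj krg
Hunk 3: at line 6 remove [dotve] add [dfn] -> 13 lines: wuik ytfv kko dqzbd nswmt tll uqhea dfn got nhn suvb wlj krg
Hunk 4: at line 1 remove [kko,dqzbd] add [cbh] -> 12 lines: wuik ytfv cbh nswmt tll uqhea dfn got nhn suvb wlj krg
Hunk 5: at line 9 remove [suvb,wlj] add [yznjo,hdfoy,jeu] -> 13 lines: wuik ytfv cbh nswmt tll uqhea dfn got nhn yznjo hdfoy jeu krg
Hunk 6: at line 1 remove [cbh] add [vdag,wtq] -> 14 lines: wuik ytfv vdag wtq nswmt tll uqhea dfn got nhn yznjo hdfoy jeu krg
Final line 7: uqhea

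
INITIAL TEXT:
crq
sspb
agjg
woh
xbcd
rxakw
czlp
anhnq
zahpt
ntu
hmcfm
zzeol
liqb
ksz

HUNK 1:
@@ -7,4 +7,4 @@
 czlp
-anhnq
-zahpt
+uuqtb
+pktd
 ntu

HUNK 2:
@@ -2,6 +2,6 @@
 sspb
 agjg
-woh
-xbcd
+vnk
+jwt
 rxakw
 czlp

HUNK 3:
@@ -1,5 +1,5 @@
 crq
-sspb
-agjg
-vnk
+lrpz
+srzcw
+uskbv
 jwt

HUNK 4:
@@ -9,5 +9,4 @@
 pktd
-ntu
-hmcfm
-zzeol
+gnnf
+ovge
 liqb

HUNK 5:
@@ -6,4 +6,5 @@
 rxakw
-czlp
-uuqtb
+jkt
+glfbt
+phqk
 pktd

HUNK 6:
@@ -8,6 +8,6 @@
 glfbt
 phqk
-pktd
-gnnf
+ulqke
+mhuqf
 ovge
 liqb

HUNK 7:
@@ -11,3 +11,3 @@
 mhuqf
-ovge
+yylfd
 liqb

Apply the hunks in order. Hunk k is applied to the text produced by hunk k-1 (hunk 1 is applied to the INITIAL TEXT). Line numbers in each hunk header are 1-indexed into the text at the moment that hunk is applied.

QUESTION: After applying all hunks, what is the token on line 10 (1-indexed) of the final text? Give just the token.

Answer: ulqke

Derivation:
Hunk 1: at line 7 remove [anhnq,zahpt] add [uuqtb,pktd] -> 14 lines: crq sspb agjg woh xbcd rxakw czlp uuqtb pktd ntu hmcfm zzeol liqb ksz
Hunk 2: at line 2 remove [woh,xbcd] add [vnk,jwt] -> 14 lines: crq sspb agjg vnk jwt rxakw czlp uuqtb pktd ntu hmcfm zzeol liqb ksz
Hunk 3: at line 1 remove [sspb,agjg,vnk] add [lrpz,srzcw,uskbv] -> 14 lines: crq lrpz srzcw uskbv jwt rxakw czlp uuqtb pktd ntu hmcfm zzeol liqb ksz
Hunk 4: at line 9 remove [ntu,hmcfm,zzeol] add [gnnf,ovge] -> 13 lines: crq lrpz srzcw uskbv jwt rxakw czlp uuqtb pktd gnnf ovge liqb ksz
Hunk 5: at line 6 remove [czlp,uuqtb] add [jkt,glfbt,phqk] -> 14 lines: crq lrpz srzcw uskbv jwt rxakw jkt glfbt phqk pktd gnnf ovge liqb ksz
Hunk 6: at line 8 remove [pktd,gnnf] add [ulqke,mhuqf] -> 14 lines: crq lrpz srzcw uskbv jwt rxakw jkt glfbt phqk ulqke mhuqf ovge liqb ksz
Hunk 7: at line 11 remove [ovge] add [yylfd] -> 14 lines: crq lrpz srzcw uskbv jwt rxakw jkt glfbt phqk ulqke mhuqf yylfd liqb ksz
Final line 10: ulqke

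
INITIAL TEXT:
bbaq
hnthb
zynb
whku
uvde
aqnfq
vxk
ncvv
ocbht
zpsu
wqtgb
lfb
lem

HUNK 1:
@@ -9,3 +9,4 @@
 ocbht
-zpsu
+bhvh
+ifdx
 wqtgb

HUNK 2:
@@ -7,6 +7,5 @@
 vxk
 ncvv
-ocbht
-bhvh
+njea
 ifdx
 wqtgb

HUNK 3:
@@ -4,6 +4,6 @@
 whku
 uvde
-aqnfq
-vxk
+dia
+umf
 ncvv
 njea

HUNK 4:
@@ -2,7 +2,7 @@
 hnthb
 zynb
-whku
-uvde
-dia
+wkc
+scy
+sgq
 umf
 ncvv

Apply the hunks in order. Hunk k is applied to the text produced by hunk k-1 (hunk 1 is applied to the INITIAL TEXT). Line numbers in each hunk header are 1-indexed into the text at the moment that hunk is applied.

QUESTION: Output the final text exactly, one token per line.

Hunk 1: at line 9 remove [zpsu] add [bhvh,ifdx] -> 14 lines: bbaq hnthb zynb whku uvde aqnfq vxk ncvv ocbht bhvh ifdx wqtgb lfb lem
Hunk 2: at line 7 remove [ocbht,bhvh] add [njea] -> 13 lines: bbaq hnthb zynb whku uvde aqnfq vxk ncvv njea ifdx wqtgb lfb lem
Hunk 3: at line 4 remove [aqnfq,vxk] add [dia,umf] -> 13 lines: bbaq hnthb zynb whku uvde dia umf ncvv njea ifdx wqtgb lfb lem
Hunk 4: at line 2 remove [whku,uvde,dia] add [wkc,scy,sgq] -> 13 lines: bbaq hnthb zynb wkc scy sgq umf ncvv njea ifdx wqtgb lfb lem

Answer: bbaq
hnthb
zynb
wkc
scy
sgq
umf
ncvv
njea
ifdx
wqtgb
lfb
lem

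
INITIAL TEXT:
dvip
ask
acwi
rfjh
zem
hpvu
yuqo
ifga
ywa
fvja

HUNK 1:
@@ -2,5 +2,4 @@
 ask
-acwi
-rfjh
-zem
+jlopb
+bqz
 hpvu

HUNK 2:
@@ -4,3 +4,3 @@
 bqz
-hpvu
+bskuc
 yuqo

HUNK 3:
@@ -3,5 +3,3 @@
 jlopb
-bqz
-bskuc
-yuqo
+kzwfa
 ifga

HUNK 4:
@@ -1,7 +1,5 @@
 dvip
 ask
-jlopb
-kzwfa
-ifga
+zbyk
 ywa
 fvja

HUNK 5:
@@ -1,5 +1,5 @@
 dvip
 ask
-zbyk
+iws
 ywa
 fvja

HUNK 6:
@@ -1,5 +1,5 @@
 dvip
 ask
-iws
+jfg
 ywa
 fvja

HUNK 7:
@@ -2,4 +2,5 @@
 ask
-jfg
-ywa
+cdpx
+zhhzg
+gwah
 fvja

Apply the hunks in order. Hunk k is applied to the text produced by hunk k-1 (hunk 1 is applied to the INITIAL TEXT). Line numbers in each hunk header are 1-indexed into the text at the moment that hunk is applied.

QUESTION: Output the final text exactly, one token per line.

Answer: dvip
ask
cdpx
zhhzg
gwah
fvja

Derivation:
Hunk 1: at line 2 remove [acwi,rfjh,zem] add [jlopb,bqz] -> 9 lines: dvip ask jlopb bqz hpvu yuqo ifga ywa fvja
Hunk 2: at line 4 remove [hpvu] add [bskuc] -> 9 lines: dvip ask jlopb bqz bskuc yuqo ifga ywa fvja
Hunk 3: at line 3 remove [bqz,bskuc,yuqo] add [kzwfa] -> 7 lines: dvip ask jlopb kzwfa ifga ywa fvja
Hunk 4: at line 1 remove [jlopb,kzwfa,ifga] add [zbyk] -> 5 lines: dvip ask zbyk ywa fvja
Hunk 5: at line 1 remove [zbyk] add [iws] -> 5 lines: dvip ask iws ywa fvja
Hunk 6: at line 1 remove [iws] add [jfg] -> 5 lines: dvip ask jfg ywa fvja
Hunk 7: at line 2 remove [jfg,ywa] add [cdpx,zhhzg,gwah] -> 6 lines: dvip ask cdpx zhhzg gwah fvja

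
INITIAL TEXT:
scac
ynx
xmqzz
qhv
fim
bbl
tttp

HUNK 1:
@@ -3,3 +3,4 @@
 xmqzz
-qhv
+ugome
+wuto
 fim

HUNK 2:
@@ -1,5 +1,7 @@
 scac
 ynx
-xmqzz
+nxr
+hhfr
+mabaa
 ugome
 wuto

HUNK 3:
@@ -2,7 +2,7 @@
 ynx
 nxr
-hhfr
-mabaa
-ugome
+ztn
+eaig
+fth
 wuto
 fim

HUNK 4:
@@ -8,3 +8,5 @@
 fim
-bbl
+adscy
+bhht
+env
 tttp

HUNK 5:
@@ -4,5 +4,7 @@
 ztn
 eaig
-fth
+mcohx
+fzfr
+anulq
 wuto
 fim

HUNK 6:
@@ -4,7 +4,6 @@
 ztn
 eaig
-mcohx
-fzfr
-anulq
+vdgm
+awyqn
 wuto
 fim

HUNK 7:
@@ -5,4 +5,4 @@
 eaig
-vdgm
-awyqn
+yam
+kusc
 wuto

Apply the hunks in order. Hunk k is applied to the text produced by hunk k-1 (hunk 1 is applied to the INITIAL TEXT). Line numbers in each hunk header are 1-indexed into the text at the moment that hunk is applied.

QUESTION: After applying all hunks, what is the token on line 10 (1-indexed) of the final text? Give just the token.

Hunk 1: at line 3 remove [qhv] add [ugome,wuto] -> 8 lines: scac ynx xmqzz ugome wuto fim bbl tttp
Hunk 2: at line 1 remove [xmqzz] add [nxr,hhfr,mabaa] -> 10 lines: scac ynx nxr hhfr mabaa ugome wuto fim bbl tttp
Hunk 3: at line 2 remove [hhfr,mabaa,ugome] add [ztn,eaig,fth] -> 10 lines: scac ynx nxr ztn eaig fth wuto fim bbl tttp
Hunk 4: at line 8 remove [bbl] add [adscy,bhht,env] -> 12 lines: scac ynx nxr ztn eaig fth wuto fim adscy bhht env tttp
Hunk 5: at line 4 remove [fth] add [mcohx,fzfr,anulq] -> 14 lines: scac ynx nxr ztn eaig mcohx fzfr anulq wuto fim adscy bhht env tttp
Hunk 6: at line 4 remove [mcohx,fzfr,anulq] add [vdgm,awyqn] -> 13 lines: scac ynx nxr ztn eaig vdgm awyqn wuto fim adscy bhht env tttp
Hunk 7: at line 5 remove [vdgm,awyqn] add [yam,kusc] -> 13 lines: scac ynx nxr ztn eaig yam kusc wuto fim adscy bhht env tttp
Final line 10: adscy

Answer: adscy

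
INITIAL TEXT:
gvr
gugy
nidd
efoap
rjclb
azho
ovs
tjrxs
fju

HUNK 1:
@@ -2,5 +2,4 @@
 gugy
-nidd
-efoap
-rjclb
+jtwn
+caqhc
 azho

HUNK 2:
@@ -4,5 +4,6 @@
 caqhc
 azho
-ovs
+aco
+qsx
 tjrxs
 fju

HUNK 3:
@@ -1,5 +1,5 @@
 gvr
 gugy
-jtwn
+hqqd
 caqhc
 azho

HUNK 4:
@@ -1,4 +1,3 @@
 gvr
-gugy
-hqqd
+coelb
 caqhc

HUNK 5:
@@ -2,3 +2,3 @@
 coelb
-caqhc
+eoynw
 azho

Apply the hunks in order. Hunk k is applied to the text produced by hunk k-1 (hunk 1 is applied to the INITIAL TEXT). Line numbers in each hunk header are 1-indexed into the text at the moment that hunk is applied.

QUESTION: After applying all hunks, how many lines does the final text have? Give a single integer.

Answer: 8

Derivation:
Hunk 1: at line 2 remove [nidd,efoap,rjclb] add [jtwn,caqhc] -> 8 lines: gvr gugy jtwn caqhc azho ovs tjrxs fju
Hunk 2: at line 4 remove [ovs] add [aco,qsx] -> 9 lines: gvr gugy jtwn caqhc azho aco qsx tjrxs fju
Hunk 3: at line 1 remove [jtwn] add [hqqd] -> 9 lines: gvr gugy hqqd caqhc azho aco qsx tjrxs fju
Hunk 4: at line 1 remove [gugy,hqqd] add [coelb] -> 8 lines: gvr coelb caqhc azho aco qsx tjrxs fju
Hunk 5: at line 2 remove [caqhc] add [eoynw] -> 8 lines: gvr coelb eoynw azho aco qsx tjrxs fju
Final line count: 8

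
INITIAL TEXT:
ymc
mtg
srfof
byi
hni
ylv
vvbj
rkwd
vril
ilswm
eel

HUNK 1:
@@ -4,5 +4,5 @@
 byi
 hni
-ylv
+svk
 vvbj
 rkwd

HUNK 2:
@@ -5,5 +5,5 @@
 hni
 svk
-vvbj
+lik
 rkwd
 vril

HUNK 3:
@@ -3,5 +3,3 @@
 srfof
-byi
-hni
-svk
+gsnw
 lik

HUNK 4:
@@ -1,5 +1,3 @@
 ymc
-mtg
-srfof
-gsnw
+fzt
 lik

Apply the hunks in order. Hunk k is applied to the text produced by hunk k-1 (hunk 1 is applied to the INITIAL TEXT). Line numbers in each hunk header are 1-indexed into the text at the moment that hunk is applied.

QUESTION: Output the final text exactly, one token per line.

Answer: ymc
fzt
lik
rkwd
vril
ilswm
eel

Derivation:
Hunk 1: at line 4 remove [ylv] add [svk] -> 11 lines: ymc mtg srfof byi hni svk vvbj rkwd vril ilswm eel
Hunk 2: at line 5 remove [vvbj] add [lik] -> 11 lines: ymc mtg srfof byi hni svk lik rkwd vril ilswm eel
Hunk 3: at line 3 remove [byi,hni,svk] add [gsnw] -> 9 lines: ymc mtg srfof gsnw lik rkwd vril ilswm eel
Hunk 4: at line 1 remove [mtg,srfof,gsnw] add [fzt] -> 7 lines: ymc fzt lik rkwd vril ilswm eel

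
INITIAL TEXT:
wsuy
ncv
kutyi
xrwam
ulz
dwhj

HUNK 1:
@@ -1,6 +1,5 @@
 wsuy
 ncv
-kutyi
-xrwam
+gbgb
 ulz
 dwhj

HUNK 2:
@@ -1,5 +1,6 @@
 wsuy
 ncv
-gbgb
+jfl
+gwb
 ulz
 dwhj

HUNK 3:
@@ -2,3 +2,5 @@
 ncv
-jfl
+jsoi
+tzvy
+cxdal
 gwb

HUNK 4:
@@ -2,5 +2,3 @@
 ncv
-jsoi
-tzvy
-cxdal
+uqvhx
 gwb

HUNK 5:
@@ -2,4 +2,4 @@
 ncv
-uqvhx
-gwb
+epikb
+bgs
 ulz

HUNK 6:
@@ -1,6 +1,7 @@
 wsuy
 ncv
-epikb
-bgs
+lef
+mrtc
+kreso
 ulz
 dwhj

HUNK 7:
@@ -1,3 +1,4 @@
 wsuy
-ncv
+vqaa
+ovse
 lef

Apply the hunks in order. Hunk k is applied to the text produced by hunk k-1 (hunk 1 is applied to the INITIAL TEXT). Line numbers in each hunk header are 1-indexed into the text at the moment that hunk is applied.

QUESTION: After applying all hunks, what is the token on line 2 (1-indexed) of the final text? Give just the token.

Hunk 1: at line 1 remove [kutyi,xrwam] add [gbgb] -> 5 lines: wsuy ncv gbgb ulz dwhj
Hunk 2: at line 1 remove [gbgb] add [jfl,gwb] -> 6 lines: wsuy ncv jfl gwb ulz dwhj
Hunk 3: at line 2 remove [jfl] add [jsoi,tzvy,cxdal] -> 8 lines: wsuy ncv jsoi tzvy cxdal gwb ulz dwhj
Hunk 4: at line 2 remove [jsoi,tzvy,cxdal] add [uqvhx] -> 6 lines: wsuy ncv uqvhx gwb ulz dwhj
Hunk 5: at line 2 remove [uqvhx,gwb] add [epikb,bgs] -> 6 lines: wsuy ncv epikb bgs ulz dwhj
Hunk 6: at line 1 remove [epikb,bgs] add [lef,mrtc,kreso] -> 7 lines: wsuy ncv lef mrtc kreso ulz dwhj
Hunk 7: at line 1 remove [ncv] add [vqaa,ovse] -> 8 lines: wsuy vqaa ovse lef mrtc kreso ulz dwhj
Final line 2: vqaa

Answer: vqaa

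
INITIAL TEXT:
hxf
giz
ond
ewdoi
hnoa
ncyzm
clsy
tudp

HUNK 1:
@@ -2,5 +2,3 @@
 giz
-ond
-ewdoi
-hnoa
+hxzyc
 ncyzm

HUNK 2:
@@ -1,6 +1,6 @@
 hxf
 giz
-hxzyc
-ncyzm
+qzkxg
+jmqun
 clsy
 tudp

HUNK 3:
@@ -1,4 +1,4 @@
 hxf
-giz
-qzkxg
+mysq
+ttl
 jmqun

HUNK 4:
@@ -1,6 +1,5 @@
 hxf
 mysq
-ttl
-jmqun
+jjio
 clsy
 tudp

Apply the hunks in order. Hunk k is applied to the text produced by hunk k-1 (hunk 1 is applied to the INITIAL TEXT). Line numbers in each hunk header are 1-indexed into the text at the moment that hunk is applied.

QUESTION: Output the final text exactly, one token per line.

Hunk 1: at line 2 remove [ond,ewdoi,hnoa] add [hxzyc] -> 6 lines: hxf giz hxzyc ncyzm clsy tudp
Hunk 2: at line 1 remove [hxzyc,ncyzm] add [qzkxg,jmqun] -> 6 lines: hxf giz qzkxg jmqun clsy tudp
Hunk 3: at line 1 remove [giz,qzkxg] add [mysq,ttl] -> 6 lines: hxf mysq ttl jmqun clsy tudp
Hunk 4: at line 1 remove [ttl,jmqun] add [jjio] -> 5 lines: hxf mysq jjio clsy tudp

Answer: hxf
mysq
jjio
clsy
tudp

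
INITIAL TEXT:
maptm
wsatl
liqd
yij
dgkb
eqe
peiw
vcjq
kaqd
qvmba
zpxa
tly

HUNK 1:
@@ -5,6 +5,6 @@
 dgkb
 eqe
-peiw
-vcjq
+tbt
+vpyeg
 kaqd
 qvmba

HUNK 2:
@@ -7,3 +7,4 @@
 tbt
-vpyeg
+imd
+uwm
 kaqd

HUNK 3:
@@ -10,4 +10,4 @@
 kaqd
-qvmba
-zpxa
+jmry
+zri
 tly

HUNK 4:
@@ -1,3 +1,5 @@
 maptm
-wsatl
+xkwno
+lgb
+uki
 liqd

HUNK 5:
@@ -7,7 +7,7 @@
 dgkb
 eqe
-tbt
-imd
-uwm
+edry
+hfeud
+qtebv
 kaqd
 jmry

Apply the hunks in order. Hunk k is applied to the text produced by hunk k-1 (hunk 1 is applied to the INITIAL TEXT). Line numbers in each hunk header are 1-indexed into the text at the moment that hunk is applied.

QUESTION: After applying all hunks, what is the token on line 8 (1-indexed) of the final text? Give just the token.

Hunk 1: at line 5 remove [peiw,vcjq] add [tbt,vpyeg] -> 12 lines: maptm wsatl liqd yij dgkb eqe tbt vpyeg kaqd qvmba zpxa tly
Hunk 2: at line 7 remove [vpyeg] add [imd,uwm] -> 13 lines: maptm wsatl liqd yij dgkb eqe tbt imd uwm kaqd qvmba zpxa tly
Hunk 3: at line 10 remove [qvmba,zpxa] add [jmry,zri] -> 13 lines: maptm wsatl liqd yij dgkb eqe tbt imd uwm kaqd jmry zri tly
Hunk 4: at line 1 remove [wsatl] add [xkwno,lgb,uki] -> 15 lines: maptm xkwno lgb uki liqd yij dgkb eqe tbt imd uwm kaqd jmry zri tly
Hunk 5: at line 7 remove [tbt,imd,uwm] add [edry,hfeud,qtebv] -> 15 lines: maptm xkwno lgb uki liqd yij dgkb eqe edry hfeud qtebv kaqd jmry zri tly
Final line 8: eqe

Answer: eqe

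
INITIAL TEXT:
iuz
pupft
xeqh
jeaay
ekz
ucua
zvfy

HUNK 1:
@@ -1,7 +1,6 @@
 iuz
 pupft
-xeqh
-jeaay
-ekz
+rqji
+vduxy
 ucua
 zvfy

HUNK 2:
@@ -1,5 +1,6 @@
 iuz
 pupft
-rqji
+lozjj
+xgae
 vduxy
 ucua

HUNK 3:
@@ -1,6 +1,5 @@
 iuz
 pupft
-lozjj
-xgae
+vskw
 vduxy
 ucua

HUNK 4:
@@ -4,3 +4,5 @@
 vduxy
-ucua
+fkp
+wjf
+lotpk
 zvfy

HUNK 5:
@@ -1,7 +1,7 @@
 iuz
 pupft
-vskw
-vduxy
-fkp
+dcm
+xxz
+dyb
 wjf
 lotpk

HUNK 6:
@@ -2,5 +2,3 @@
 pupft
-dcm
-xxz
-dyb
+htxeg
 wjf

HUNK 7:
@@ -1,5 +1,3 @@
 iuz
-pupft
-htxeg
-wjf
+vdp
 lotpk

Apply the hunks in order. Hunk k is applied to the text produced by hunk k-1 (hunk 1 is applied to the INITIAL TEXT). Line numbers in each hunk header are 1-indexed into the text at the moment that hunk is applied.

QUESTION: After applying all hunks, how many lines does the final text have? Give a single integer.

Answer: 4

Derivation:
Hunk 1: at line 1 remove [xeqh,jeaay,ekz] add [rqji,vduxy] -> 6 lines: iuz pupft rqji vduxy ucua zvfy
Hunk 2: at line 1 remove [rqji] add [lozjj,xgae] -> 7 lines: iuz pupft lozjj xgae vduxy ucua zvfy
Hunk 3: at line 1 remove [lozjj,xgae] add [vskw] -> 6 lines: iuz pupft vskw vduxy ucua zvfy
Hunk 4: at line 4 remove [ucua] add [fkp,wjf,lotpk] -> 8 lines: iuz pupft vskw vduxy fkp wjf lotpk zvfy
Hunk 5: at line 1 remove [vskw,vduxy,fkp] add [dcm,xxz,dyb] -> 8 lines: iuz pupft dcm xxz dyb wjf lotpk zvfy
Hunk 6: at line 2 remove [dcm,xxz,dyb] add [htxeg] -> 6 lines: iuz pupft htxeg wjf lotpk zvfy
Hunk 7: at line 1 remove [pupft,htxeg,wjf] add [vdp] -> 4 lines: iuz vdp lotpk zvfy
Final line count: 4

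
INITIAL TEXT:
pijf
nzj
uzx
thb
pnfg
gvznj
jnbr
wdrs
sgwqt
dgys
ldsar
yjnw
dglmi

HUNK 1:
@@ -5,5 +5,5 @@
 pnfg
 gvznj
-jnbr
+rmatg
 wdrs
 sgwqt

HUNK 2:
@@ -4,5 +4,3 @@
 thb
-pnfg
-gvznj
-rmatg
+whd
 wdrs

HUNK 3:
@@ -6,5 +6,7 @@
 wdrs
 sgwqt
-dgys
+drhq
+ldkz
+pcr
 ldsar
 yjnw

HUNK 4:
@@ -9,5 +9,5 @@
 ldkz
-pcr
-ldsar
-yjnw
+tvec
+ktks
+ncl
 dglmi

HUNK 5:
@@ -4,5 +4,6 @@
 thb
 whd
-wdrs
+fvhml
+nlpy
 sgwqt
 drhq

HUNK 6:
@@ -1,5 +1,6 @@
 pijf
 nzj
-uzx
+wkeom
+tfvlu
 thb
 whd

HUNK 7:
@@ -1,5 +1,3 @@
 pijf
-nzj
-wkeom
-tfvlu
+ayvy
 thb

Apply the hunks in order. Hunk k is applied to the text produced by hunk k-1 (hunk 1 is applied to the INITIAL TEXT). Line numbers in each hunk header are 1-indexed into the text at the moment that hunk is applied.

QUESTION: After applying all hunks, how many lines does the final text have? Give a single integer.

Answer: 13

Derivation:
Hunk 1: at line 5 remove [jnbr] add [rmatg] -> 13 lines: pijf nzj uzx thb pnfg gvznj rmatg wdrs sgwqt dgys ldsar yjnw dglmi
Hunk 2: at line 4 remove [pnfg,gvznj,rmatg] add [whd] -> 11 lines: pijf nzj uzx thb whd wdrs sgwqt dgys ldsar yjnw dglmi
Hunk 3: at line 6 remove [dgys] add [drhq,ldkz,pcr] -> 13 lines: pijf nzj uzx thb whd wdrs sgwqt drhq ldkz pcr ldsar yjnw dglmi
Hunk 4: at line 9 remove [pcr,ldsar,yjnw] add [tvec,ktks,ncl] -> 13 lines: pijf nzj uzx thb whd wdrs sgwqt drhq ldkz tvec ktks ncl dglmi
Hunk 5: at line 4 remove [wdrs] add [fvhml,nlpy] -> 14 lines: pijf nzj uzx thb whd fvhml nlpy sgwqt drhq ldkz tvec ktks ncl dglmi
Hunk 6: at line 1 remove [uzx] add [wkeom,tfvlu] -> 15 lines: pijf nzj wkeom tfvlu thb whd fvhml nlpy sgwqt drhq ldkz tvec ktks ncl dglmi
Hunk 7: at line 1 remove [nzj,wkeom,tfvlu] add [ayvy] -> 13 lines: pijf ayvy thb whd fvhml nlpy sgwqt drhq ldkz tvec ktks ncl dglmi
Final line count: 13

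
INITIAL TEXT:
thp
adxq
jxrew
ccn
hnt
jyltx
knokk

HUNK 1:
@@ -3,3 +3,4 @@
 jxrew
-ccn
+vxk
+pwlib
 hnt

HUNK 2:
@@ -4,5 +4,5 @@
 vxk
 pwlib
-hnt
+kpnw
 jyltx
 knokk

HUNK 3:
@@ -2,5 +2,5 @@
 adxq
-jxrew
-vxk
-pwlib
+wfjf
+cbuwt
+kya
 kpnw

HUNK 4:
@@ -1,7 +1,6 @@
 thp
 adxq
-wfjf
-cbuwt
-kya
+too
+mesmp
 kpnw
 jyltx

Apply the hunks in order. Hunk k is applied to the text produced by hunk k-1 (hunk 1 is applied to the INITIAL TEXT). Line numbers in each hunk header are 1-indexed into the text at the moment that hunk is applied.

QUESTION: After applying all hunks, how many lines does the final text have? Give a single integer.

Answer: 7

Derivation:
Hunk 1: at line 3 remove [ccn] add [vxk,pwlib] -> 8 lines: thp adxq jxrew vxk pwlib hnt jyltx knokk
Hunk 2: at line 4 remove [hnt] add [kpnw] -> 8 lines: thp adxq jxrew vxk pwlib kpnw jyltx knokk
Hunk 3: at line 2 remove [jxrew,vxk,pwlib] add [wfjf,cbuwt,kya] -> 8 lines: thp adxq wfjf cbuwt kya kpnw jyltx knokk
Hunk 4: at line 1 remove [wfjf,cbuwt,kya] add [too,mesmp] -> 7 lines: thp adxq too mesmp kpnw jyltx knokk
Final line count: 7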